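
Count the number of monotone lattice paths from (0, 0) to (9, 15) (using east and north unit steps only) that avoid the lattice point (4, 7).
Number of paths = 882794

Total paths from (0, 0) to (9, 15): C(24, 9) = 1307504. Paths through (4, 7): (paths (0, 0) → (4, 7)) × (paths (4, 7) → (9, 15)) = C(11, 4) · C(13, 5) = 330 · 1287 = 424710. Avoidance count = 1307504 − 424710 = 882794.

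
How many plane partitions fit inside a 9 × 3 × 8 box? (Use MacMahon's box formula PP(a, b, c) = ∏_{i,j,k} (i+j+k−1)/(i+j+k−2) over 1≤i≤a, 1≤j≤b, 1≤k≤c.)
PP(9, 3, 8) = 198520691512

Evaluate the triple product over i = 1..9, j = 1..3, k = 1..8. The factors are (2/1) · (3/2) · (4/3) · (5/4) · (6/5) · (7/6) · (8/7) · (9/8) · … (216 factors total). The numerators and denominators telescope so the product is an integer; carrying out the multiplication exactly gives PP(9, 3, 8) = 198520691512.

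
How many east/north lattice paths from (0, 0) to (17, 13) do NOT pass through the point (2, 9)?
Number of paths = 119546670

Total paths from (0, 0) to (17, 13): C(30, 17) = 119759850. Paths through (2, 9): (paths (0, 0) → (2, 9)) × (paths (2, 9) → (17, 13)) = C(11, 2) · C(19, 15) = 55 · 3876 = 213180. Avoidance count = 119759850 − 213180 = 119546670.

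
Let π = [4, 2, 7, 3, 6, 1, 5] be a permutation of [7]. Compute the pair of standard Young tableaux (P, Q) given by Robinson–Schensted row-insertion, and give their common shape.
P = [1, 3, 5] / [2, 6] / [4, 7];  Q = [1, 3, 5] / [2, 4] / [6, 7];  common shape = (3, 2, 2)

Row-insert the values π_1, π_2, … into P one at a time, bumping the leftmost entry strictly greater than the inserted value down to the next row. The recording tableau Q records, in position (i, j), the step at which that cell was added to P.
  Insert 4 (step 1): P = [4];  Q = [1]
  Insert 2 (step 2): P = [2] / [4];  Q = [1] / [2]
  Insert 7 (step 3): P = [2, 7] / [4];  Q = [1, 3] / [2]
  Insert 3 (step 4): P = [2, 3] / [4, 7];  Q = [1, 3] / [2, 4]
  Insert 6 (step 5): P = [2, 3, 6] / [4, 7];  Q = [1, 3, 5] / [2, 4]
  Insert 1 (step 6): P = [1, 3, 6] / [2, 7] / [4];  Q = [1, 3, 5] / [2, 4] / [6]
  Insert 5 (step 7): P = [1, 3, 5] / [2, 6] / [4, 7];  Q = [1, 3, 5] / [2, 4] / [6, 7]
Final shape: (3, 2, 2).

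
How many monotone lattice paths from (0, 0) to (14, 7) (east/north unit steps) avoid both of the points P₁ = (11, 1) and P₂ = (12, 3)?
Number of paths = 108987

Inclusion–exclusion. Total paths: C(21, 14) = 116280. Through P₁: C(12, 11)·C(9, 3) = 1008. Through P₂: C(15, 12)·C(6, 2) = 6825. Since P₁ is strictly southwest of P₂, a monotone path through both must visit P₁ then P₂; paths through both = C(12, 11)·C(3, 1)·C(6, 2) = 540. Avoid both = 116280 − 1008 − 6825 + 540 = 108987.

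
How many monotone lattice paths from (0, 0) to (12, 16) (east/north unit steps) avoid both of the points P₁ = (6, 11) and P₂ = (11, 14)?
Number of paths = 13411011

Inclusion–exclusion. Total paths: C(28, 12) = 30421755. Through P₁: C(17, 6)·C(11, 6) = 5717712. Through P₂: C(25, 11)·C(3, 1) = 13372200. Since P₁ is strictly southwest of P₂, a monotone path through both must visit P₁ then P₂; paths through both = C(17, 6)·C(8, 5)·C(3, 1) = 2079168. Avoid both = 30421755 − 5717712 − 13372200 + 2079168 = 13411011.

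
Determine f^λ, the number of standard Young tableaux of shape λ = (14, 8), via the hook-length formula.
# SYT of shape (14, 8) = 149226

Hook-length formula: f^λ = n! / Π hook(c), product over all cells c of the Young diagram. For λ = (14, 8), n = 22 boxes. Hook lengths by row (left-to-right, top-to-bottom): [15, 14, 13, 12, 11, 10, 9, 8, 6, 5, 4, 3, 2, 1]; [8, 7, 6, 5, 4, 3, 2, 1]. Product of hooks = 7532204359680000. So f^λ = 22! / 7532204359680000 = 1124000727777607680000 / 7532204359680000 = 149226.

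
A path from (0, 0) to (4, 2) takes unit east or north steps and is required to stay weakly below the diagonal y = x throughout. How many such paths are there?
Number of paths = 9

By the reflection principle (André's argument), the number of monotone paths to (4, 2) with n ≤ m that never go above y = x is C(6, 4) − C(6, 5) = 15 − 6 = 9.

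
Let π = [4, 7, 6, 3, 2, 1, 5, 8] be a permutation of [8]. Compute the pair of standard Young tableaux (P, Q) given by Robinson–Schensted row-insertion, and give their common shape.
P = [1, 5, 8] / [2, 6] / [3] / [4] / [7];  Q = [1, 2, 8] / [3, 7] / [4] / [5] / [6];  common shape = (3, 2, 1, 1, 1)

Row-insert the values π_1, π_2, … into P one at a time, bumping the leftmost entry strictly greater than the inserted value down to the next row. The recording tableau Q records, in position (i, j), the step at which that cell was added to P.
  Insert 4 (step 1): P = [4];  Q = [1]
  Insert 7 (step 2): P = [4, 7];  Q = [1, 2]
  Insert 6 (step 3): P = [4, 6] / [7];  Q = [1, 2] / [3]
  Insert 3 (step 4): P = [3, 6] / [4] / [7];  Q = [1, 2] / [3] / [4]
  Insert 2 (step 5): P = [2, 6] / [3] / [4] / [7];  Q = [1, 2] / [3] / [4] / [5]
  Insert 1 (step 6): P = [1, 6] / [2] / [3] / [4] / [7];  Q = [1, 2] / [3] / [4] / [5] / [6]
  Insert 5 (step 7): P = [1, 5] / [2, 6] / [3] / [4] / [7];  Q = [1, 2] / [3, 7] / [4] / [5] / [6]
  Insert 8 (step 8): P = [1, 5, 8] / [2, 6] / [3] / [4] / [7];  Q = [1, 2, 8] / [3, 7] / [4] / [5] / [6]
Final shape: (3, 2, 1, 1, 1).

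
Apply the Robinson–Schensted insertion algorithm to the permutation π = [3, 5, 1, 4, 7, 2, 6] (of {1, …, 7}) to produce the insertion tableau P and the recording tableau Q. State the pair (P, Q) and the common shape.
P = [1, 2, 6] / [3, 4, 7] / [5];  Q = [1, 2, 5] / [3, 4, 7] / [6];  common shape = (3, 3, 1)

Row-insert the values π_1, π_2, … into P one at a time, bumping the leftmost entry strictly greater than the inserted value down to the next row. The recording tableau Q records, in position (i, j), the step at which that cell was added to P.
  Insert 3 (step 1): P = [3];  Q = [1]
  Insert 5 (step 2): P = [3, 5];  Q = [1, 2]
  Insert 1 (step 3): P = [1, 5] / [3];  Q = [1, 2] / [3]
  Insert 4 (step 4): P = [1, 4] / [3, 5];  Q = [1, 2] / [3, 4]
  Insert 7 (step 5): P = [1, 4, 7] / [3, 5];  Q = [1, 2, 5] / [3, 4]
  Insert 2 (step 6): P = [1, 2, 7] / [3, 4] / [5];  Q = [1, 2, 5] / [3, 4] / [6]
  Insert 6 (step 7): P = [1, 2, 6] / [3, 4, 7] / [5];  Q = [1, 2, 5] / [3, 4, 7] / [6]
Final shape: (3, 3, 1).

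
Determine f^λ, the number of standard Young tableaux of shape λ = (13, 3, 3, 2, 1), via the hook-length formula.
# SYT of shape (13, 3, 3, 2, 1) = 43257984

Hook-length formula: f^λ = n! / Π hook(c), product over all cells c of the Young diagram. For λ = (13, 3, 3, 2, 1), n = 22 boxes. Hook lengths by row (left-to-right, top-to-bottom): [17, 15, 13, 10, 9, 8, 7, 6, 5, 4, 3, 2, 1]; [6, 4, 2]; [5, 3, 1]; [3, 1]; [1]. Product of hooks = 25983659520000. So f^λ = 22! / 25983659520000 = 1124000727777607680000 / 25983659520000 = 43257984.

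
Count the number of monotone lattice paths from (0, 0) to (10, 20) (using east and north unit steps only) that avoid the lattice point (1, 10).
Number of paths = 29028857

Total paths from (0, 0) to (10, 20): C(30, 10) = 30045015. Paths through (1, 10): (paths (0, 0) → (1, 10)) × (paths (1, 10) → (10, 20)) = C(11, 1) · C(19, 9) = 11 · 92378 = 1016158. Avoidance count = 30045015 − 1016158 = 29028857.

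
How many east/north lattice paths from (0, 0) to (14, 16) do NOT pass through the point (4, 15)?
Number of paths = 145380039

Total paths from (0, 0) to (14, 16): C(30, 14) = 145422675. Paths through (4, 15): (paths (0, 0) → (4, 15)) × (paths (4, 15) → (14, 16)) = C(19, 4) · C(11, 10) = 3876 · 11 = 42636. Avoidance count = 145422675 − 42636 = 145380039.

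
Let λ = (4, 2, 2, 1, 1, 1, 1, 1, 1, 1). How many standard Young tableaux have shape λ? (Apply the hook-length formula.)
# SYT of shape (4, 2, 2, 1, 1, 1, 1, 1, 1, 1) = 11088

Hook-length formula: f^λ = n! / Π hook(c), product over all cells c of the Young diagram. For λ = (4, 2, 2, 1, 1, 1, 1, 1, 1, 1), n = 15 boxes. Hook lengths by row (left-to-right, top-to-bottom): [13, 5, 2, 1]; [10, 2]; [9, 1]; [7]; [6]; [5]; [4]; [3]; [2]; [1]. Product of hooks = 117936000. So f^λ = 15! / 117936000 = 1307674368000 / 117936000 = 11088.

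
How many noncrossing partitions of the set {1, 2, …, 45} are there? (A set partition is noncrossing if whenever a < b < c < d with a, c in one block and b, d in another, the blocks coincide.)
C_45 = 2257117854077248073253720

These noncrossing partitions are counted by the Catalan number C_n = (1/(n + 1)) · C(2n, n). For n = 45: C_45 = (1/46) · C(90, 45) = 103827421287553411369671120/46 = 2257117854077248073253720.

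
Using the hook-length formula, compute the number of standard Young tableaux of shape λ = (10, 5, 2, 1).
# SYT of shape (10, 5, 2, 1) = 1175040

Hook-length formula: f^λ = n! / Π hook(c), product over all cells c of the Young diagram. For λ = (10, 5, 2, 1), n = 18 boxes. Hook lengths by row (left-to-right, top-to-bottom): [13, 11, 9, 8, 7, 5, 4, 3, 2, 1]; [7, 5, 3, 2, 1]; [3, 1]; [1]. Product of hooks = 5448643200. So f^λ = 18! / 5448643200 = 6402373705728000 / 5448643200 = 1175040.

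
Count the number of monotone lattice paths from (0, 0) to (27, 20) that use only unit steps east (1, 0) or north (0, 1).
Number of paths = 9762479679106

A monotone lattice path from (0, 0) to (27, 20) consists of 27 east steps and 20 north steps in some order, so it is determined by which 27 of the 47 steps are east. The count is C(47, 27) = 9762479679106.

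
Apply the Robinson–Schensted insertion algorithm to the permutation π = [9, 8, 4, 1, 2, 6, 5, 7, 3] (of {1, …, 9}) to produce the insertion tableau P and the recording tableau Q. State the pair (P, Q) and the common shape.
P = [1, 2, 3, 7] / [4, 5] / [6] / [8] / [9];  Q = [1, 5, 6, 8] / [2, 7] / [3] / [4] / [9];  common shape = (4, 2, 1, 1, 1)

Row-insert the values π_1, π_2, … into P one at a time, bumping the leftmost entry strictly greater than the inserted value down to the next row. The recording tableau Q records, in position (i, j), the step at which that cell was added to P.
  Insert 9 (step 1): P = [9];  Q = [1]
  Insert 8 (step 2): P = [8] / [9];  Q = [1] / [2]
  Insert 4 (step 3): P = [4] / [8] / [9];  Q = [1] / [2] / [3]
  Insert 1 (step 4): P = [1] / [4] / [8] / [9];  Q = [1] / [2] / [3] / [4]
  Insert 2 (step 5): P = [1, 2] / [4] / [8] / [9];  Q = [1, 5] / [2] / [3] / [4]
  Insert 6 (step 6): P = [1, 2, 6] / [4] / [8] / [9];  Q = [1, 5, 6] / [2] / [3] / [4]
  Insert 5 (step 7): P = [1, 2, 5] / [4, 6] / [8] / [9];  Q = [1, 5, 6] / [2, 7] / [3] / [4]
  Insert 7 (step 8): P = [1, 2, 5, 7] / [4, 6] / [8] / [9];  Q = [1, 5, 6, 8] / [2, 7] / [3] / [4]
  Insert 3 (step 9): P = [1, 2, 3, 7] / [4, 5] / [6] / [8] / [9];  Q = [1, 5, 6, 8] / [2, 7] / [3] / [4] / [9]
Final shape: (4, 2, 1, 1, 1).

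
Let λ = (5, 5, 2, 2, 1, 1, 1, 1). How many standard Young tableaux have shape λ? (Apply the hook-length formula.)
# SYT of shape (5, 5, 2, 2, 1, 1, 1, 1) = 3978000

Hook-length formula: f^λ = n! / Π hook(c), product over all cells c of the Young diagram. For λ = (5, 5, 2, 2, 1, 1, 1, 1), n = 18 boxes. Hook lengths by row (left-to-right, top-to-bottom): [12, 7, 4, 3, 2]; [11, 6, 3, 2, 1]; [7, 2]; [6, 1]; [4]; [3]; [2]; [1]. Product of hooks = 1609445376. So f^λ = 18! / 1609445376 = 6402373705728000 / 1609445376 = 3978000.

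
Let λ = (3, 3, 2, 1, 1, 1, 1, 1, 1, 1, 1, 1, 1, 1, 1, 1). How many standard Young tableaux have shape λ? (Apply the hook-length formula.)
# SYT of shape (3, 3, 2, 1, 1, 1, 1, 1, 1, 1, 1, 1, 1, 1, 1, 1) = 74480

Hook-length formula: f^λ = n! / Π hook(c), product over all cells c of the Young diagram. For λ = (3, 3, 2, 1, 1, 1, 1, 1, 1, 1, 1, 1, 1, 1, 1, 1), n = 21 boxes. Hook lengths by row (left-to-right, top-to-bottom): [18, 4, 2]; [17, 3, 1]; [15, 1]; [13]; [12]; [11]; [10]; [9]; [8]; [7]; [6]; [5]; [4]; [3]; [2]; [1]. Product of hooks = 685968611328000. So f^λ = 21! / 685968611328000 = 51090942171709440000 / 685968611328000 = 74480.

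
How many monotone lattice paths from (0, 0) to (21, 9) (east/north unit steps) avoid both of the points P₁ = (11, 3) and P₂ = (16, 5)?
Number of paths = 9791408

Inclusion–exclusion. Total paths: C(30, 21) = 14307150. Through P₁: C(14, 11)·C(16, 10) = 2914912. Through P₂: C(21, 16)·C(9, 5) = 2563974. Since P₁ is strictly southwest of P₂, a monotone path through both must visit P₁ then P₂; paths through both = C(14, 11)·C(7, 5)·C(9, 5) = 963144. Avoid both = 14307150 − 2914912 − 2563974 + 963144 = 9791408.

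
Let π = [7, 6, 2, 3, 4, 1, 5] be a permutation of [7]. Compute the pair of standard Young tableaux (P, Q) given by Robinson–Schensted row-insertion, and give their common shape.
P = [1, 3, 4, 5] / [2] / [6] / [7];  Q = [1, 4, 5, 7] / [2] / [3] / [6];  common shape = (4, 1, 1, 1)

Row-insert the values π_1, π_2, … into P one at a time, bumping the leftmost entry strictly greater than the inserted value down to the next row. The recording tableau Q records, in position (i, j), the step at which that cell was added to P.
  Insert 7 (step 1): P = [7];  Q = [1]
  Insert 6 (step 2): P = [6] / [7];  Q = [1] / [2]
  Insert 2 (step 3): P = [2] / [6] / [7];  Q = [1] / [2] / [3]
  Insert 3 (step 4): P = [2, 3] / [6] / [7];  Q = [1, 4] / [2] / [3]
  Insert 4 (step 5): P = [2, 3, 4] / [6] / [7];  Q = [1, 4, 5] / [2] / [3]
  Insert 1 (step 6): P = [1, 3, 4] / [2] / [6] / [7];  Q = [1, 4, 5] / [2] / [3] / [6]
  Insert 5 (step 7): P = [1, 3, 4, 5] / [2] / [6] / [7];  Q = [1, 4, 5, 7] / [2] / [3] / [6]
Final shape: (4, 1, 1, 1).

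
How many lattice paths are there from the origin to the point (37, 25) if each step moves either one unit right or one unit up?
Number of paths = 147405545359541742

A monotone lattice path from (0, 0) to (37, 25) consists of 37 east steps and 25 north steps in some order, so it is determined by which 37 of the 62 steps are east. The count is C(62, 37) = 147405545359541742.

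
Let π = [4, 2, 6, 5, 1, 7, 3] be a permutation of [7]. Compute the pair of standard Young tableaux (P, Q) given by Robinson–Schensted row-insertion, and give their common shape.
P = [1, 3, 7] / [2, 5] / [4, 6];  Q = [1, 3, 6] / [2, 4] / [5, 7];  common shape = (3, 2, 2)

Row-insert the values π_1, π_2, … into P one at a time, bumping the leftmost entry strictly greater than the inserted value down to the next row. The recording tableau Q records, in position (i, j), the step at which that cell was added to P.
  Insert 4 (step 1): P = [4];  Q = [1]
  Insert 2 (step 2): P = [2] / [4];  Q = [1] / [2]
  Insert 6 (step 3): P = [2, 6] / [4];  Q = [1, 3] / [2]
  Insert 5 (step 4): P = [2, 5] / [4, 6];  Q = [1, 3] / [2, 4]
  Insert 1 (step 5): P = [1, 5] / [2, 6] / [4];  Q = [1, 3] / [2, 4] / [5]
  Insert 7 (step 6): P = [1, 5, 7] / [2, 6] / [4];  Q = [1, 3, 6] / [2, 4] / [5]
  Insert 3 (step 7): P = [1, 3, 7] / [2, 5] / [4, 6];  Q = [1, 3, 6] / [2, 4] / [5, 7]
Final shape: (3, 2, 2).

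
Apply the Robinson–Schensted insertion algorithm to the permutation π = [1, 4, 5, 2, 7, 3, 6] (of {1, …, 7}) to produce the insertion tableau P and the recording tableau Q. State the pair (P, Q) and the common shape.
P = [1, 2, 3, 6] / [4, 5, 7];  Q = [1, 2, 3, 5] / [4, 6, 7];  common shape = (4, 3)

Row-insert the values π_1, π_2, … into P one at a time, bumping the leftmost entry strictly greater than the inserted value down to the next row. The recording tableau Q records, in position (i, j), the step at which that cell was added to P.
  Insert 1 (step 1): P = [1];  Q = [1]
  Insert 4 (step 2): P = [1, 4];  Q = [1, 2]
  Insert 5 (step 3): P = [1, 4, 5];  Q = [1, 2, 3]
  Insert 2 (step 4): P = [1, 2, 5] / [4];  Q = [1, 2, 3] / [4]
  Insert 7 (step 5): P = [1, 2, 5, 7] / [4];  Q = [1, 2, 3, 5] / [4]
  Insert 3 (step 6): P = [1, 2, 3, 7] / [4, 5];  Q = [1, 2, 3, 5] / [4, 6]
  Insert 6 (step 7): P = [1, 2, 3, 6] / [4, 5, 7];  Q = [1, 2, 3, 5] / [4, 6, 7]
Final shape: (4, 3).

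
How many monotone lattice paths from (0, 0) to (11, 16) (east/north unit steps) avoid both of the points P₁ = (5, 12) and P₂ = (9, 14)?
Number of paths = 7392195

Inclusion–exclusion. Total paths: C(27, 11) = 13037895. Through P₁: C(17, 5)·C(10, 6) = 1299480. Through P₂: C(23, 9)·C(4, 2) = 4903140. Since P₁ is strictly southwest of P₂, a monotone path through both must visit P₁ then P₂; paths through both = C(17, 5)·C(6, 4)·C(4, 2) = 556920. Avoid both = 13037895 − 1299480 − 4903140 + 556920 = 7392195.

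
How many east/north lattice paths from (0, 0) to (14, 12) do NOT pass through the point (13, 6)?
Number of paths = 9467776

Total paths from (0, 0) to (14, 12): C(26, 14) = 9657700. Paths through (13, 6): (paths (0, 0) → (13, 6)) × (paths (13, 6) → (14, 12)) = C(19, 13) · C(7, 1) = 27132 · 7 = 189924. Avoidance count = 9657700 − 189924 = 9467776.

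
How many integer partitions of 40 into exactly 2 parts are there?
p(40, 2 parts) = 20

Partitions of n into exactly k parts are in bijection with partitions of n − k into at most k parts (subtract 1 from each part). So p(40, exactly 2) = p(38, parts ≤ 2). Computing via the recurrence p(m, j) = p(m, j−1) + p(m−j, j) gives 20.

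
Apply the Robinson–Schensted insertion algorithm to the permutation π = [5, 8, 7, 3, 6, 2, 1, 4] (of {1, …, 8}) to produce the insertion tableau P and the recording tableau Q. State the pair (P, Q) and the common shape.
P = [1, 4] / [2, 6] / [3, 7] / [5] / [8];  Q = [1, 2] / [3, 5] / [4, 8] / [6] / [7];  common shape = (2, 2, 2, 1, 1)

Row-insert the values π_1, π_2, … into P one at a time, bumping the leftmost entry strictly greater than the inserted value down to the next row. The recording tableau Q records, in position (i, j), the step at which that cell was added to P.
  Insert 5 (step 1): P = [5];  Q = [1]
  Insert 8 (step 2): P = [5, 8];  Q = [1, 2]
  Insert 7 (step 3): P = [5, 7] / [8];  Q = [1, 2] / [3]
  Insert 3 (step 4): P = [3, 7] / [5] / [8];  Q = [1, 2] / [3] / [4]
  Insert 6 (step 5): P = [3, 6] / [5, 7] / [8];  Q = [1, 2] / [3, 5] / [4]
  Insert 2 (step 6): P = [2, 6] / [3, 7] / [5] / [8];  Q = [1, 2] / [3, 5] / [4] / [6]
  Insert 1 (step 7): P = [1, 6] / [2, 7] / [3] / [5] / [8];  Q = [1, 2] / [3, 5] / [4] / [6] / [7]
  Insert 4 (step 8): P = [1, 4] / [2, 6] / [3, 7] / [5] / [8];  Q = [1, 2] / [3, 5] / [4, 8] / [6] / [7]
Final shape: (2, 2, 2, 1, 1).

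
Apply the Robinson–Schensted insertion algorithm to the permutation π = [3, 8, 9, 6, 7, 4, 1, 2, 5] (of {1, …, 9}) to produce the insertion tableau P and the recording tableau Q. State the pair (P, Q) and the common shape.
P = [1, 2, 5] / [3, 4, 7] / [6, 9] / [8];  Q = [1, 2, 3] / [4, 5, 9] / [6, 8] / [7];  common shape = (3, 3, 2, 1)

Row-insert the values π_1, π_2, … into P one at a time, bumping the leftmost entry strictly greater than the inserted value down to the next row. The recording tableau Q records, in position (i, j), the step at which that cell was added to P.
  Insert 3 (step 1): P = [3];  Q = [1]
  Insert 8 (step 2): P = [3, 8];  Q = [1, 2]
  Insert 9 (step 3): P = [3, 8, 9];  Q = [1, 2, 3]
  Insert 6 (step 4): P = [3, 6, 9] / [8];  Q = [1, 2, 3] / [4]
  Insert 7 (step 5): P = [3, 6, 7] / [8, 9];  Q = [1, 2, 3] / [4, 5]
  Insert 4 (step 6): P = [3, 4, 7] / [6, 9] / [8];  Q = [1, 2, 3] / [4, 5] / [6]
  Insert 1 (step 7): P = [1, 4, 7] / [3, 9] / [6] / [8];  Q = [1, 2, 3] / [4, 5] / [6] / [7]
  Insert 2 (step 8): P = [1, 2, 7] / [3, 4] / [6, 9] / [8];  Q = [1, 2, 3] / [4, 5] / [6, 8] / [7]
  Insert 5 (step 9): P = [1, 2, 5] / [3, 4, 7] / [6, 9] / [8];  Q = [1, 2, 3] / [4, 5, 9] / [6, 8] / [7]
Final shape: (3, 3, 2, 1).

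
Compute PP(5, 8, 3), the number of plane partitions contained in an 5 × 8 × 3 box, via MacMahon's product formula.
PP(5, 8, 3) = 61408347

Evaluate the triple product over i = 1..5, j = 1..8, k = 1..3. The factors are (2/1) · (3/2) · (4/3) · (3/2) · (4/3) · (5/4) · (4/3) · (5/4) · … (120 factors total). The numerators and denominators telescope so the product is an integer; carrying out the multiplication exactly gives PP(5, 8, 3) = 61408347.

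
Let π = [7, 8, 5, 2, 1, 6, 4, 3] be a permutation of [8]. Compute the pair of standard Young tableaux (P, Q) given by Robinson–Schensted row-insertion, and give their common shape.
P = [1, 3] / [2, 4] / [5, 6] / [7, 8];  Q = [1, 2] / [3, 6] / [4, 7] / [5, 8];  common shape = (2, 2, 2, 2)

Row-insert the values π_1, π_2, … into P one at a time, bumping the leftmost entry strictly greater than the inserted value down to the next row. The recording tableau Q records, in position (i, j), the step at which that cell was added to P.
  Insert 7 (step 1): P = [7];  Q = [1]
  Insert 8 (step 2): P = [7, 8];  Q = [1, 2]
  Insert 5 (step 3): P = [5, 8] / [7];  Q = [1, 2] / [3]
  Insert 2 (step 4): P = [2, 8] / [5] / [7];  Q = [1, 2] / [3] / [4]
  Insert 1 (step 5): P = [1, 8] / [2] / [5] / [7];  Q = [1, 2] / [3] / [4] / [5]
  Insert 6 (step 6): P = [1, 6] / [2, 8] / [5] / [7];  Q = [1, 2] / [3, 6] / [4] / [5]
  Insert 4 (step 7): P = [1, 4] / [2, 6] / [5, 8] / [7];  Q = [1, 2] / [3, 6] / [4, 7] / [5]
  Insert 3 (step 8): P = [1, 3] / [2, 4] / [5, 6] / [7, 8];  Q = [1, 2] / [3, 6] / [4, 7] / [5, 8]
Final shape: (2, 2, 2, 2).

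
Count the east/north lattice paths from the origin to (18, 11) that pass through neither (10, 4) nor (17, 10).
Number of paths = 14718717

Inclusion–exclusion. Total paths: C(29, 18) = 34597290. Through P₁: C(14, 10)·C(15, 8) = 6441435. Through P₂: C(27, 17)·C(2, 1) = 16872570. Since P₁ is strictly southwest of P₂, a monotone path through both must visit P₁ then P₂; paths through both = C(14, 10)·C(13, 7)·C(2, 1) = 3435432. Avoid both = 34597290 − 6441435 − 16872570 + 3435432 = 14718717.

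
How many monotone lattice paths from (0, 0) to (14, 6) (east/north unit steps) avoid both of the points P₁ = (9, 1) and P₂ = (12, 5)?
Number of paths = 18726

Inclusion–exclusion. Total paths: C(20, 14) = 38760. Through P₁: C(10, 9)·C(10, 5) = 2520. Through P₂: C(17, 12)·C(3, 2) = 18564. Since P₁ is strictly southwest of P₂, a monotone path through both must visit P₁ then P₂; paths through both = C(10, 9)·C(7, 3)·C(3, 2) = 1050. Avoid both = 38760 − 2520 − 18564 + 1050 = 18726.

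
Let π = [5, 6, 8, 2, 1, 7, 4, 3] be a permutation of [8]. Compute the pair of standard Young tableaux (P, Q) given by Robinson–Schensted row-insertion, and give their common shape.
P = [1, 3, 7] / [2, 4] / [5, 6] / [8];  Q = [1, 2, 3] / [4, 6] / [5, 7] / [8];  common shape = (3, 2, 2, 1)

Row-insert the values π_1, π_2, … into P one at a time, bumping the leftmost entry strictly greater than the inserted value down to the next row. The recording tableau Q records, in position (i, j), the step at which that cell was added to P.
  Insert 5 (step 1): P = [5];  Q = [1]
  Insert 6 (step 2): P = [5, 6];  Q = [1, 2]
  Insert 8 (step 3): P = [5, 6, 8];  Q = [1, 2, 3]
  Insert 2 (step 4): P = [2, 6, 8] / [5];  Q = [1, 2, 3] / [4]
  Insert 1 (step 5): P = [1, 6, 8] / [2] / [5];  Q = [1, 2, 3] / [4] / [5]
  Insert 7 (step 6): P = [1, 6, 7] / [2, 8] / [5];  Q = [1, 2, 3] / [4, 6] / [5]
  Insert 4 (step 7): P = [1, 4, 7] / [2, 6] / [5, 8];  Q = [1, 2, 3] / [4, 6] / [5, 7]
  Insert 3 (step 8): P = [1, 3, 7] / [2, 4] / [5, 6] / [8];  Q = [1, 2, 3] / [4, 6] / [5, 7] / [8]
Final shape: (3, 2, 2, 1).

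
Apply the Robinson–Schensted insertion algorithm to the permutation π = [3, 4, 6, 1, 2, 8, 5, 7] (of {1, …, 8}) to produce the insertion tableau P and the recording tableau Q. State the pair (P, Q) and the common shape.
P = [1, 2, 5, 7] / [3, 4, 6, 8];  Q = [1, 2, 3, 6] / [4, 5, 7, 8];  common shape = (4, 4)

Row-insert the values π_1, π_2, … into P one at a time, bumping the leftmost entry strictly greater than the inserted value down to the next row. The recording tableau Q records, in position (i, j), the step at which that cell was added to P.
  Insert 3 (step 1): P = [3];  Q = [1]
  Insert 4 (step 2): P = [3, 4];  Q = [1, 2]
  Insert 6 (step 3): P = [3, 4, 6];  Q = [1, 2, 3]
  Insert 1 (step 4): P = [1, 4, 6] / [3];  Q = [1, 2, 3] / [4]
  Insert 2 (step 5): P = [1, 2, 6] / [3, 4];  Q = [1, 2, 3] / [4, 5]
  Insert 8 (step 6): P = [1, 2, 6, 8] / [3, 4];  Q = [1, 2, 3, 6] / [4, 5]
  Insert 5 (step 7): P = [1, 2, 5, 8] / [3, 4, 6];  Q = [1, 2, 3, 6] / [4, 5, 7]
  Insert 7 (step 8): P = [1, 2, 5, 7] / [3, 4, 6, 8];  Q = [1, 2, 3, 6] / [4, 5, 7, 8]
Final shape: (4, 4).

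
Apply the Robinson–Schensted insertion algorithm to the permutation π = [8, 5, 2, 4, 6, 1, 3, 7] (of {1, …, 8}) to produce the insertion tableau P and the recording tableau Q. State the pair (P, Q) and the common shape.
P = [1, 3, 6, 7] / [2, 4] / [5] / [8];  Q = [1, 4, 5, 8] / [2, 7] / [3] / [6];  common shape = (4, 2, 1, 1)

Row-insert the values π_1, π_2, … into P one at a time, bumping the leftmost entry strictly greater than the inserted value down to the next row. The recording tableau Q records, in position (i, j), the step at which that cell was added to P.
  Insert 8 (step 1): P = [8];  Q = [1]
  Insert 5 (step 2): P = [5] / [8];  Q = [1] / [2]
  Insert 2 (step 3): P = [2] / [5] / [8];  Q = [1] / [2] / [3]
  Insert 4 (step 4): P = [2, 4] / [5] / [8];  Q = [1, 4] / [2] / [3]
  Insert 6 (step 5): P = [2, 4, 6] / [5] / [8];  Q = [1, 4, 5] / [2] / [3]
  Insert 1 (step 6): P = [1, 4, 6] / [2] / [5] / [8];  Q = [1, 4, 5] / [2] / [3] / [6]
  Insert 3 (step 7): P = [1, 3, 6] / [2, 4] / [5] / [8];  Q = [1, 4, 5] / [2, 7] / [3] / [6]
  Insert 7 (step 8): P = [1, 3, 6, 7] / [2, 4] / [5] / [8];  Q = [1, 4, 5, 8] / [2, 7] / [3] / [6]
Final shape: (4, 2, 1, 1).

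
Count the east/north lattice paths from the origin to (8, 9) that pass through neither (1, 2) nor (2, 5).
Number of paths = 12124

Inclusion–exclusion. Total paths: C(17, 8) = 24310. Through P₁: C(3, 1)·C(14, 7) = 10296. Through P₂: C(7, 2)·C(10, 6) = 4410. Since P₁ is strictly southwest of P₂, a monotone path through both must visit P₁ then P₂; paths through both = C(3, 1)·C(4, 1)·C(10, 6) = 2520. Avoid both = 24310 − 10296 − 4410 + 2520 = 12124.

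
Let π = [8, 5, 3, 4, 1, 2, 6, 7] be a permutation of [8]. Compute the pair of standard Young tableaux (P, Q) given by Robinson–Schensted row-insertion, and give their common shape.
P = [1, 2, 6, 7] / [3, 4] / [5] / [8];  Q = [1, 4, 7, 8] / [2, 6] / [3] / [5];  common shape = (4, 2, 1, 1)

Row-insert the values π_1, π_2, … into P one at a time, bumping the leftmost entry strictly greater than the inserted value down to the next row. The recording tableau Q records, in position (i, j), the step at which that cell was added to P.
  Insert 8 (step 1): P = [8];  Q = [1]
  Insert 5 (step 2): P = [5] / [8];  Q = [1] / [2]
  Insert 3 (step 3): P = [3] / [5] / [8];  Q = [1] / [2] / [3]
  Insert 4 (step 4): P = [3, 4] / [5] / [8];  Q = [1, 4] / [2] / [3]
  Insert 1 (step 5): P = [1, 4] / [3] / [5] / [8];  Q = [1, 4] / [2] / [3] / [5]
  Insert 2 (step 6): P = [1, 2] / [3, 4] / [5] / [8];  Q = [1, 4] / [2, 6] / [3] / [5]
  Insert 6 (step 7): P = [1, 2, 6] / [3, 4] / [5] / [8];  Q = [1, 4, 7] / [2, 6] / [3] / [5]
  Insert 7 (step 8): P = [1, 2, 6, 7] / [3, 4] / [5] / [8];  Q = [1, 4, 7, 8] / [2, 6] / [3] / [5]
Final shape: (4, 2, 1, 1).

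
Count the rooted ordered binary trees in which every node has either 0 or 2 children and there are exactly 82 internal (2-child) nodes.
C_82 = 17526585015616776834735140517915655636396234280

These full binary trees are counted by the Catalan number C_n = (1/(n + 1)) · C(2n, n). For n = 82: C_82 = (1/83) · C(164, 82) = 1454706556296192477283016662986999417820887445240/83 = 17526585015616776834735140517915655636396234280.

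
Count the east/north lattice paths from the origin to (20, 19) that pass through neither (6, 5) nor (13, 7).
Number of paths = 47321370666

Inclusion–exclusion. Total paths: C(39, 20) = 68923264410. Through P₁: C(11, 6)·C(28, 14) = 18533869200. Through P₂: C(20, 13)·C(19, 7) = 3906077760. Since P₁ is strictly southwest of P₂, a monotone path through both must visit P₁ then P₂; paths through both = C(11, 6)·C(9, 7)·C(19, 7) = 838053216. Avoid both = 68923264410 − 18533869200 − 3906077760 + 838053216 = 47321370666.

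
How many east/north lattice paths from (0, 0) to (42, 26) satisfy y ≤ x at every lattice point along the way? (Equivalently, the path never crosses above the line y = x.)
Number of paths = 1730378572929279504

By the reflection principle (André's argument), the number of monotone paths to (42, 26) with n ≤ m that never go above y = x is C(68, 42) − C(68, 43) = 4376839919762295216 − 2646461346833015712 = 1730378572929279504.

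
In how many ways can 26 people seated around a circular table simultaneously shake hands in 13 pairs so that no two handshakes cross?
C_13 = 742900

These noncrossing handshakes are counted by the Catalan number C_n = (1/(n + 1)) · C(2n, n). For n = 13: C_13 = (1/14) · C(26, 13) = 10400600/14 = 742900.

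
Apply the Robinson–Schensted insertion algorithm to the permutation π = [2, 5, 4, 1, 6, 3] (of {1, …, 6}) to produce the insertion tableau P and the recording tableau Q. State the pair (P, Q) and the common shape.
P = [1, 3, 6] / [2, 4] / [5];  Q = [1, 2, 5] / [3, 6] / [4];  common shape = (3, 2, 1)

Row-insert the values π_1, π_2, … into P one at a time, bumping the leftmost entry strictly greater than the inserted value down to the next row. The recording tableau Q records, in position (i, j), the step at which that cell was added to P.
  Insert 2 (step 1): P = [2];  Q = [1]
  Insert 5 (step 2): P = [2, 5];  Q = [1, 2]
  Insert 4 (step 3): P = [2, 4] / [5];  Q = [1, 2] / [3]
  Insert 1 (step 4): P = [1, 4] / [2] / [5];  Q = [1, 2] / [3] / [4]
  Insert 6 (step 5): P = [1, 4, 6] / [2] / [5];  Q = [1, 2, 5] / [3] / [4]
  Insert 3 (step 6): P = [1, 3, 6] / [2, 4] / [5];  Q = [1, 2, 5] / [3, 6] / [4]
Final shape: (3, 2, 1).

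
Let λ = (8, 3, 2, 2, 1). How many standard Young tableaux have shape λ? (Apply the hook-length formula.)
# SYT of shape (8, 3, 2, 2, 1) = 360360

Hook-length formula: f^λ = n! / Π hook(c), product over all cells c of the Young diagram. For λ = (8, 3, 2, 2, 1), n = 16 boxes. Hook lengths by row (left-to-right, top-to-bottom): [12, 10, 7, 5, 4, 3, 2, 1]; [6, 4, 1]; [4, 2]; [3, 1]; [1]. Product of hooks = 58060800. So f^λ = 16! / 58060800 = 20922789888000 / 58060800 = 360360.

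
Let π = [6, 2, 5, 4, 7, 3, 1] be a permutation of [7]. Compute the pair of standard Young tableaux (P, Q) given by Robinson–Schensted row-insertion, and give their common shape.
P = [1, 3, 7] / [2] / [4] / [5] / [6];  Q = [1, 3, 5] / [2] / [4] / [6] / [7];  common shape = (3, 1, 1, 1, 1)

Row-insert the values π_1, π_2, … into P one at a time, bumping the leftmost entry strictly greater than the inserted value down to the next row. The recording tableau Q records, in position (i, j), the step at which that cell was added to P.
  Insert 6 (step 1): P = [6];  Q = [1]
  Insert 2 (step 2): P = [2] / [6];  Q = [1] / [2]
  Insert 5 (step 3): P = [2, 5] / [6];  Q = [1, 3] / [2]
  Insert 4 (step 4): P = [2, 4] / [5] / [6];  Q = [1, 3] / [2] / [4]
  Insert 7 (step 5): P = [2, 4, 7] / [5] / [6];  Q = [1, 3, 5] / [2] / [4]
  Insert 3 (step 6): P = [2, 3, 7] / [4] / [5] / [6];  Q = [1, 3, 5] / [2] / [4] / [6]
  Insert 1 (step 7): P = [1, 3, 7] / [2] / [4] / [5] / [6];  Q = [1, 3, 5] / [2] / [4] / [6] / [7]
Final shape: (3, 1, 1, 1, 1).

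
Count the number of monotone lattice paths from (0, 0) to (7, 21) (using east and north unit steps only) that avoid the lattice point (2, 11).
Number of paths = 949806

Total paths from (0, 0) to (7, 21): C(28, 7) = 1184040. Paths through (2, 11): (paths (0, 0) → (2, 11)) × (paths (2, 11) → (7, 21)) = C(13, 2) · C(15, 5) = 78 · 3003 = 234234. Avoidance count = 1184040 − 234234 = 949806.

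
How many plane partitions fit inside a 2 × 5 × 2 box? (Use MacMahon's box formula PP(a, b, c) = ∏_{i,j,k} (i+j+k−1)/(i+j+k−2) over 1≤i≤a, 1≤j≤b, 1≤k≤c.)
PP(2, 5, 2) = 196

Evaluate the triple product over i = 1..2, j = 1..5, k = 1..2. The factors are (2/1) · (3/2) · (3/2) · (4/3) · (4/3) · (5/4) · (5/4) · (6/5) · … (20 factors total). The numerators and denominators telescope so the product is an integer; carrying out the multiplication exactly gives PP(2, 5, 2) = 196.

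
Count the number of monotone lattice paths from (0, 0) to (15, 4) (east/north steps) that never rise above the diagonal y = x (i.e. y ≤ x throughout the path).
Number of paths = 2907

By the reflection principle (André's argument), the number of monotone paths to (15, 4) with n ≤ m that never go above y = x is C(19, 15) − C(19, 16) = 3876 − 969 = 2907.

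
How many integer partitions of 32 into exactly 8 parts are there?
p(32, 8 parts) = 919

Partitions of n into exactly k parts are in bijection with partitions of n − k into at most k parts (subtract 1 from each part). So p(32, exactly 8) = p(24, parts ≤ 8). Computing via the recurrence p(m, j) = p(m, j−1) + p(m−j, j) gives 919.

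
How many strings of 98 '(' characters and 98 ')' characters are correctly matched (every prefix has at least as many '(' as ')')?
C_98 = 57743358069601357782187700608042856334020731624756611000

These balanced parentheses are counted by the Catalan number C_n = (1/(n + 1)) · C(2n, n). For n = 98: C_98 = (1/99) · C(196, 98) = 5716592448890534420436582360196242777068052430850904489000/99 = 57743358069601357782187700608042856334020731624756611000.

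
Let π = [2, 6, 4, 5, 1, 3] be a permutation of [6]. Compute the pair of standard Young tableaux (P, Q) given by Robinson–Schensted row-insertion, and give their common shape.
P = [1, 3, 5] / [2, 4] / [6];  Q = [1, 2, 4] / [3, 6] / [5];  common shape = (3, 2, 1)

Row-insert the values π_1, π_2, … into P one at a time, bumping the leftmost entry strictly greater than the inserted value down to the next row. The recording tableau Q records, in position (i, j), the step at which that cell was added to P.
  Insert 2 (step 1): P = [2];  Q = [1]
  Insert 6 (step 2): P = [2, 6];  Q = [1, 2]
  Insert 4 (step 3): P = [2, 4] / [6];  Q = [1, 2] / [3]
  Insert 5 (step 4): P = [2, 4, 5] / [6];  Q = [1, 2, 4] / [3]
  Insert 1 (step 5): P = [1, 4, 5] / [2] / [6];  Q = [1, 2, 4] / [3] / [5]
  Insert 3 (step 6): P = [1, 3, 5] / [2, 4] / [6];  Q = [1, 2, 4] / [3, 6] / [5]
Final shape: (3, 2, 1).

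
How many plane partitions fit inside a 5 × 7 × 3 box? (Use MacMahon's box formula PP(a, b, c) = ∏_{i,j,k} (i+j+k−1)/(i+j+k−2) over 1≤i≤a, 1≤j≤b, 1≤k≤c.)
PP(5, 7, 3) = 16195608

Evaluate the triple product over i = 1..5, j = 1..7, k = 1..3. The factors are (2/1) · (3/2) · (4/3) · (3/2) · (4/3) · (5/4) · (4/3) · (5/4) · … (105 factors total). The numerators and denominators telescope so the product is an integer; carrying out the multiplication exactly gives PP(5, 7, 3) = 16195608.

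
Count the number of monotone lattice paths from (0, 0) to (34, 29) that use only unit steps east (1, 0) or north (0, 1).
Number of paths = 759510004936100355

A monotone lattice path from (0, 0) to (34, 29) consists of 34 east steps and 29 north steps in some order, so it is determined by which 34 of the 63 steps are east. The count is C(63, 34) = 759510004936100355.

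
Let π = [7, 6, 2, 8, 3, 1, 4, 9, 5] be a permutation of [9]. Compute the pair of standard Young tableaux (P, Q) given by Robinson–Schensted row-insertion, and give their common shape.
P = [1, 3, 4, 5] / [2, 8, 9] / [6] / [7];  Q = [1, 4, 7, 8] / [2, 5, 9] / [3] / [6];  common shape = (4, 3, 1, 1)

Row-insert the values π_1, π_2, … into P one at a time, bumping the leftmost entry strictly greater than the inserted value down to the next row. The recording tableau Q records, in position (i, j), the step at which that cell was added to P.
  Insert 7 (step 1): P = [7];  Q = [1]
  Insert 6 (step 2): P = [6] / [7];  Q = [1] / [2]
  Insert 2 (step 3): P = [2] / [6] / [7];  Q = [1] / [2] / [3]
  Insert 8 (step 4): P = [2, 8] / [6] / [7];  Q = [1, 4] / [2] / [3]
  Insert 3 (step 5): P = [2, 3] / [6, 8] / [7];  Q = [1, 4] / [2, 5] / [3]
  Insert 1 (step 6): P = [1, 3] / [2, 8] / [6] / [7];  Q = [1, 4] / [2, 5] / [3] / [6]
  Insert 4 (step 7): P = [1, 3, 4] / [2, 8] / [6] / [7];  Q = [1, 4, 7] / [2, 5] / [3] / [6]
  Insert 9 (step 8): P = [1, 3, 4, 9] / [2, 8] / [6] / [7];  Q = [1, 4, 7, 8] / [2, 5] / [3] / [6]
  Insert 5 (step 9): P = [1, 3, 4, 5] / [2, 8, 9] / [6] / [7];  Q = [1, 4, 7, 8] / [2, 5, 9] / [3] / [6]
Final shape: (4, 3, 1, 1).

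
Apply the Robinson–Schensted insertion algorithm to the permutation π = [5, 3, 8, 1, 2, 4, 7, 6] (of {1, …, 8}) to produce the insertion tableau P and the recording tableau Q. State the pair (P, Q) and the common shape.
P = [1, 2, 4, 6] / [3, 7] / [5, 8];  Q = [1, 3, 6, 7] / [2, 5] / [4, 8];  common shape = (4, 2, 2)

Row-insert the values π_1, π_2, … into P one at a time, bumping the leftmost entry strictly greater than the inserted value down to the next row. The recording tableau Q records, in position (i, j), the step at which that cell was added to P.
  Insert 5 (step 1): P = [5];  Q = [1]
  Insert 3 (step 2): P = [3] / [5];  Q = [1] / [2]
  Insert 8 (step 3): P = [3, 8] / [5];  Q = [1, 3] / [2]
  Insert 1 (step 4): P = [1, 8] / [3] / [5];  Q = [1, 3] / [2] / [4]
  Insert 2 (step 5): P = [1, 2] / [3, 8] / [5];  Q = [1, 3] / [2, 5] / [4]
  Insert 4 (step 6): P = [1, 2, 4] / [3, 8] / [5];  Q = [1, 3, 6] / [2, 5] / [4]
  Insert 7 (step 7): P = [1, 2, 4, 7] / [3, 8] / [5];  Q = [1, 3, 6, 7] / [2, 5] / [4]
  Insert 6 (step 8): P = [1, 2, 4, 6] / [3, 7] / [5, 8];  Q = [1, 3, 6, 7] / [2, 5] / [4, 8]
Final shape: (4, 2, 2).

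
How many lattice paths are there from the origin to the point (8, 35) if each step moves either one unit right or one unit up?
Number of paths = 145008513

A monotone lattice path from (0, 0) to (8, 35) consists of 8 east steps and 35 north steps in some order, so it is determined by which 8 of the 43 steps are east. The count is C(43, 8) = 145008513.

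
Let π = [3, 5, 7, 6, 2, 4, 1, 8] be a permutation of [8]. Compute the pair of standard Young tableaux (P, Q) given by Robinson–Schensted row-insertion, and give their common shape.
P = [1, 4, 6, 8] / [2, 5] / [3] / [7];  Q = [1, 2, 3, 8] / [4, 6] / [5] / [7];  common shape = (4, 2, 1, 1)

Row-insert the values π_1, π_2, … into P one at a time, bumping the leftmost entry strictly greater than the inserted value down to the next row. The recording tableau Q records, in position (i, j), the step at which that cell was added to P.
  Insert 3 (step 1): P = [3];  Q = [1]
  Insert 5 (step 2): P = [3, 5];  Q = [1, 2]
  Insert 7 (step 3): P = [3, 5, 7];  Q = [1, 2, 3]
  Insert 6 (step 4): P = [3, 5, 6] / [7];  Q = [1, 2, 3] / [4]
  Insert 2 (step 5): P = [2, 5, 6] / [3] / [7];  Q = [1, 2, 3] / [4] / [5]
  Insert 4 (step 6): P = [2, 4, 6] / [3, 5] / [7];  Q = [1, 2, 3] / [4, 6] / [5]
  Insert 1 (step 7): P = [1, 4, 6] / [2, 5] / [3] / [7];  Q = [1, 2, 3] / [4, 6] / [5] / [7]
  Insert 8 (step 8): P = [1, 4, 6, 8] / [2, 5] / [3] / [7];  Q = [1, 2, 3, 8] / [4, 6] / [5] / [7]
Final shape: (4, 2, 1, 1).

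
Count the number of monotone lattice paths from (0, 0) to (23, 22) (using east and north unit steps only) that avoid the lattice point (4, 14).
Number of paths = 4109921934300

Total paths from (0, 0) to (23, 22): C(45, 23) = 4116715363800. Paths through (4, 14): (paths (0, 0) → (4, 14)) × (paths (4, 14) → (23, 22)) = C(18, 4) · C(27, 19) = 3060 · 2220075 = 6793429500. Avoidance count = 4116715363800 − 6793429500 = 4109921934300.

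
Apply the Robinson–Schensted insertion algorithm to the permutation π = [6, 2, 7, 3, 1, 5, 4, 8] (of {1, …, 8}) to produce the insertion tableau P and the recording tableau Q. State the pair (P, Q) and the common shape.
P = [1, 3, 4, 8] / [2, 5] / [6, 7];  Q = [1, 3, 6, 8] / [2, 4] / [5, 7];  common shape = (4, 2, 2)

Row-insert the values π_1, π_2, … into P one at a time, bumping the leftmost entry strictly greater than the inserted value down to the next row. The recording tableau Q records, in position (i, j), the step at which that cell was added to P.
  Insert 6 (step 1): P = [6];  Q = [1]
  Insert 2 (step 2): P = [2] / [6];  Q = [1] / [2]
  Insert 7 (step 3): P = [2, 7] / [6];  Q = [1, 3] / [2]
  Insert 3 (step 4): P = [2, 3] / [6, 7];  Q = [1, 3] / [2, 4]
  Insert 1 (step 5): P = [1, 3] / [2, 7] / [6];  Q = [1, 3] / [2, 4] / [5]
  Insert 5 (step 6): P = [1, 3, 5] / [2, 7] / [6];  Q = [1, 3, 6] / [2, 4] / [5]
  Insert 4 (step 7): P = [1, 3, 4] / [2, 5] / [6, 7];  Q = [1, 3, 6] / [2, 4] / [5, 7]
  Insert 8 (step 8): P = [1, 3, 4, 8] / [2, 5] / [6, 7];  Q = [1, 3, 6, 8] / [2, 4] / [5, 7]
Final shape: (4, 2, 2).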